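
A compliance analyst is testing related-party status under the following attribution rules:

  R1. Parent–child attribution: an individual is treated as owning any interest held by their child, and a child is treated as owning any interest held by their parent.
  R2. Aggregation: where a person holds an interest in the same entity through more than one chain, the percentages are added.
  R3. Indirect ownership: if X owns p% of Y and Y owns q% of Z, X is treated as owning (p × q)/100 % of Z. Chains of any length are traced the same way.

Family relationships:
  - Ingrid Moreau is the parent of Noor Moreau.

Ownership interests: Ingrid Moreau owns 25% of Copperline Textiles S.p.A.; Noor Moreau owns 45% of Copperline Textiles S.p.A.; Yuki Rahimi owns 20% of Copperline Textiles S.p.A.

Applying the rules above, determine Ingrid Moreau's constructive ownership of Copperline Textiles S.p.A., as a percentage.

70%

By parent–child attribution (R1), Ingrid Moreau is treated as also owning Noor Moreau's interest in Copperline Textiles S.p.A, giving 25% + 45% = 70%.
Direct interest in Copperline Textiles S.p.A: 70%.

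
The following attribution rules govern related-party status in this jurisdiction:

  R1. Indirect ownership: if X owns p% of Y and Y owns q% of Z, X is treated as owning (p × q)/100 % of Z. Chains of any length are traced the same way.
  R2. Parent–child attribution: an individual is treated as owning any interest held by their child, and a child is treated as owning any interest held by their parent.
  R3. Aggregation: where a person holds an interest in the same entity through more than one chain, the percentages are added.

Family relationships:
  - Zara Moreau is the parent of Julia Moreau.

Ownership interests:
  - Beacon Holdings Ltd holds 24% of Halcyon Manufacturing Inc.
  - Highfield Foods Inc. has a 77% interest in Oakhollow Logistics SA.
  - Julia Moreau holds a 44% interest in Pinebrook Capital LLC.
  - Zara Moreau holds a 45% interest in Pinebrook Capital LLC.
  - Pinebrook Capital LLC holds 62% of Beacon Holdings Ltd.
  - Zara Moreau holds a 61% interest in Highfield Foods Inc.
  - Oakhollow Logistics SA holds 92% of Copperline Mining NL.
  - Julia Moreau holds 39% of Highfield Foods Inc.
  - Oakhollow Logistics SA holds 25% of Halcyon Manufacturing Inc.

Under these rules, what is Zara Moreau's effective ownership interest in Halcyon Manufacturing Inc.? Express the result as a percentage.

By parent–child attribution (R2), Zara Moreau is treated as also owning Julia Moreau's interest in Pinebrook Capital LLC, giving 45% + 44% = 89%.
By parent–child attribution (R2), Zara Moreau is treated as also owning Julia Moreau's interest in Highfield Foods Inc, giving 61% + 39% = 100%.
Chain via Pinebrook Capital LLC → Beacon Holdings Ltd (R1): 89% × 62% × 24% = 13.2432% of Halcyon Manufacturing Inc.
Chain via Highfield Foods Inc. → Oakhollow Logistics SA (R1): 100% × 77% × 25% = 19.25% of Halcyon Manufacturing Inc.
Aggregating (R3): 13.2432% + 19.25% = 32.4932%.

32.4932%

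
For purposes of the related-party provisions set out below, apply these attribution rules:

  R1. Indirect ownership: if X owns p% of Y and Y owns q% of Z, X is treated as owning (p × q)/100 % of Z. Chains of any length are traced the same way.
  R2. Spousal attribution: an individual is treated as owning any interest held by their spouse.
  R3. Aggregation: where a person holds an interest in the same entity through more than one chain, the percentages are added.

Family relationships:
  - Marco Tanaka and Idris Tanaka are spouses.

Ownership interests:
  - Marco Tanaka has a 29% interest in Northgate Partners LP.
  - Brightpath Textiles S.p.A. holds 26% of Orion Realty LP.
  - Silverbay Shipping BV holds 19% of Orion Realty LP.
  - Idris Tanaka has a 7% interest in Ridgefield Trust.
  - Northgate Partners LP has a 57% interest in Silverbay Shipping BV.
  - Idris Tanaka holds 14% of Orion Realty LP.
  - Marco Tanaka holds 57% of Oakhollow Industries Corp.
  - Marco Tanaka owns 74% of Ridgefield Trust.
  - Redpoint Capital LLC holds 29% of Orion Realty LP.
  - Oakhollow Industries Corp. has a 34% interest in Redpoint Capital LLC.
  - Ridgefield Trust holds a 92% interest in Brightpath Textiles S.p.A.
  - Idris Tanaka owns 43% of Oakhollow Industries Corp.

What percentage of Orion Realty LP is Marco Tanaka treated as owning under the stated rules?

By spousal attribution (R2), Marco Tanaka is treated as also owning Idris Tanaka's interest in Ridgefield Trust, giving 74% + 7% = 81%.
By spousal attribution (R2), Marco Tanaka is treated as also owning Idris Tanaka's interest in Oakhollow Industries Corp, giving 57% + 43% = 100%.
By spousal attribution (R2), Marco Tanaka is treated as owning Idris Tanaka's 14% interest in Orion Realty LP.
Chain via Ridgefield Trust → Brightpath Textiles S.p.A. (R1): 81% × 92% × 26% = 19.3752% of Orion Realty LP.
Chain via Northgate Partners LP → Silverbay Shipping BV (R1): 29% × 57% × 19% = 3.1407% of Orion Realty LP.
Chain via Oakhollow Industries Corp. → Redpoint Capital LLC (R1): 100% × 34% × 29% = 9.86% of Orion Realty LP.
Direct interest in Orion Realty LP: 14%.
Aggregating (R3): 19.3752% + 3.1407% + 9.86% + 14% = 46.3759%.

46.3759%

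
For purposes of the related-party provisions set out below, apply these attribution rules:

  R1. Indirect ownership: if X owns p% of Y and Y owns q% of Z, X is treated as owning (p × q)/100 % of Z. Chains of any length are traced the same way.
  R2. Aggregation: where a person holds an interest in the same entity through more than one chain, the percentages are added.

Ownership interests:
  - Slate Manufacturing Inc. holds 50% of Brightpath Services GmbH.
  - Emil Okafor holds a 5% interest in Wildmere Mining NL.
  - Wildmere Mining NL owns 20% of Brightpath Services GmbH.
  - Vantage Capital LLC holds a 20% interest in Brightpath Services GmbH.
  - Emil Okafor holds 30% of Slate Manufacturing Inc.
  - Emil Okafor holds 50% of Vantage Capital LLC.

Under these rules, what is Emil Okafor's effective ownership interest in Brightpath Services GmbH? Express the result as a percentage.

26%

Chain via Wildmere Mining NL (R1): 5% × 20% = 1% of Brightpath Services GmbH.
Chain via Slate Manufacturing Inc. (R1): 30% × 50% = 15% of Brightpath Services GmbH.
Chain via Vantage Capital LLC (R1): 50% × 20% = 10% of Brightpath Services GmbH.
Aggregating (R2): 1% + 15% + 10% = 26%.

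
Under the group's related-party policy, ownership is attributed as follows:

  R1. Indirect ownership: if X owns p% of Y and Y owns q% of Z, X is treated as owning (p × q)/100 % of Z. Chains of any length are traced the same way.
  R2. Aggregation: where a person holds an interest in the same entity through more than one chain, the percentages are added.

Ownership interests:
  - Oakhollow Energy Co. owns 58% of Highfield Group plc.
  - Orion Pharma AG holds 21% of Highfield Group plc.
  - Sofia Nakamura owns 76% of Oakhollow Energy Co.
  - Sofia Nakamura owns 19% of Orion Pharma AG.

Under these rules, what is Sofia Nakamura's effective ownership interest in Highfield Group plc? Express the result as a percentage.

48.07%

Chain via Oakhollow Energy Co. (R1): 76% × 58% = 44.08% of Highfield Group plc.
Chain via Orion Pharma AG (R1): 19% × 21% = 3.99% of Highfield Group plc.
Aggregating (R2): 44.08% + 3.99% = 48.07%.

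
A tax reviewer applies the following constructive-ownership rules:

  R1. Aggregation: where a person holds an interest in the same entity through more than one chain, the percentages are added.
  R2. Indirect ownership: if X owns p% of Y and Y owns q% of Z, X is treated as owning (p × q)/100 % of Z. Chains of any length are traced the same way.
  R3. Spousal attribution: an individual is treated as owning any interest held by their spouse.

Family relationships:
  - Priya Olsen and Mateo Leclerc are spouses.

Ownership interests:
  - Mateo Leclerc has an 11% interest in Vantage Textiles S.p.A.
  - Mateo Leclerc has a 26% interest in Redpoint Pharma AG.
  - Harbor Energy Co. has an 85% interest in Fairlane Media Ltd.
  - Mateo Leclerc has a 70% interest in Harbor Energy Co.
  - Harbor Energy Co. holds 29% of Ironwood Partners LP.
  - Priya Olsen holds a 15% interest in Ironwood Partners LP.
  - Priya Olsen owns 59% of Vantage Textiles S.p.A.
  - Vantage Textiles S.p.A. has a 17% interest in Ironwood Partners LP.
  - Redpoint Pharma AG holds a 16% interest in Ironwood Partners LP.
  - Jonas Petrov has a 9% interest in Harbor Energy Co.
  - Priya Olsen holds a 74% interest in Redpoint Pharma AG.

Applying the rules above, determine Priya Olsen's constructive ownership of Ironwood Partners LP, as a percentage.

63.2%

By spousal attribution (R3), Priya Olsen is treated as also owning Mateo Leclerc's interest in Vantage Textiles S.p.A, giving 59% + 11% = 70%.
By spousal attribution (R3), Priya Olsen is treated as also owning Mateo Leclerc's interest in Redpoint Pharma AG, giving 74% + 26% = 100%.
By spousal attribution (R3), Priya Olsen is treated as owning Mateo Leclerc's 70% interest in Harbor Energy Co.
Chain via Vantage Textiles S.p.A. (R2): 70% × 17% = 11.9% of Ironwood Partners LP.
Chain via Redpoint Pharma AG (R2): 100% × 16% = 16% of Ironwood Partners LP.
Direct interest in Ironwood Partners LP: 15%.
Chain via Harbor Energy Co. (R2): 70% × 29% = 20.3% of Ironwood Partners LP.
Aggregating (R1): 11.9% + 16% + 15% + 20.3% = 63.2%.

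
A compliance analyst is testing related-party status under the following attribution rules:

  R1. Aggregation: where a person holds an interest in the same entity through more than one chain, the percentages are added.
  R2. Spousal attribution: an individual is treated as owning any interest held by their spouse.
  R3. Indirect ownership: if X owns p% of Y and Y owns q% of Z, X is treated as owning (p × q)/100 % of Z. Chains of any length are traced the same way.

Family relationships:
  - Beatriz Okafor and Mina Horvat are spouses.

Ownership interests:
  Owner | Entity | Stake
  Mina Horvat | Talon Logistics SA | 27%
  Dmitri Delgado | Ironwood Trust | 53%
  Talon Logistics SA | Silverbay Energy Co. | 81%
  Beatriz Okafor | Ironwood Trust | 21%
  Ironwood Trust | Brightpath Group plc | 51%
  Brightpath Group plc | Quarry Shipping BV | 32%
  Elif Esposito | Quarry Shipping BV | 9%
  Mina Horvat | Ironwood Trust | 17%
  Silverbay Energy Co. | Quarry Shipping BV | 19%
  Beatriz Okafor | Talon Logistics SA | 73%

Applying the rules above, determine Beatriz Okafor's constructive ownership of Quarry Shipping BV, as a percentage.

By spousal attribution (R2), Beatriz Okafor is treated as also owning Mina Horvat's interest in Ironwood Trust, giving 21% + 17% = 38%.
By spousal attribution (R2), Beatriz Okafor is treated as also owning Mina Horvat's interest in Talon Logistics SA, giving 73% + 27% = 100%.
Chain via Ironwood Trust → Brightpath Group plc (R3): 38% × 51% × 32% = 6.2016% of Quarry Shipping BV.
Chain via Talon Logistics SA → Silverbay Energy Co. (R3): 100% × 81% × 19% = 15.39% of Quarry Shipping BV.
Aggregating (R1): 6.2016% + 15.39% = 21.5916%.

21.5916%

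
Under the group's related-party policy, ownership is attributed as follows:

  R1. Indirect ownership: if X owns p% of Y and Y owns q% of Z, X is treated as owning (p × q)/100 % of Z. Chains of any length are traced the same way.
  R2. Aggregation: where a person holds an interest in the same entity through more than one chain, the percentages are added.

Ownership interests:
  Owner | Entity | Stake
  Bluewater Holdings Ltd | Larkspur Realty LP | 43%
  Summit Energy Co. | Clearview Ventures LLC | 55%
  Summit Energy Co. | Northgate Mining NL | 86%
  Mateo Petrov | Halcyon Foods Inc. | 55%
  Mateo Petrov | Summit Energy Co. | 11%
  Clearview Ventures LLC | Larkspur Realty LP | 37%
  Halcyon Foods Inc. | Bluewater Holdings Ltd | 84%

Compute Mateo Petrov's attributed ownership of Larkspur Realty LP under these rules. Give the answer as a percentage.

Chain via Summit Energy Co. → Clearview Ventures LLC (R1): 11% × 55% × 37% = 2.2385% of Larkspur Realty LP.
Chain via Halcyon Foods Inc. → Bluewater Holdings Ltd (R1): 55% × 84% × 43% = 19.866% of Larkspur Realty LP.
Aggregating (R2): 2.2385% + 19.866% = 22.1045%.

22.1045%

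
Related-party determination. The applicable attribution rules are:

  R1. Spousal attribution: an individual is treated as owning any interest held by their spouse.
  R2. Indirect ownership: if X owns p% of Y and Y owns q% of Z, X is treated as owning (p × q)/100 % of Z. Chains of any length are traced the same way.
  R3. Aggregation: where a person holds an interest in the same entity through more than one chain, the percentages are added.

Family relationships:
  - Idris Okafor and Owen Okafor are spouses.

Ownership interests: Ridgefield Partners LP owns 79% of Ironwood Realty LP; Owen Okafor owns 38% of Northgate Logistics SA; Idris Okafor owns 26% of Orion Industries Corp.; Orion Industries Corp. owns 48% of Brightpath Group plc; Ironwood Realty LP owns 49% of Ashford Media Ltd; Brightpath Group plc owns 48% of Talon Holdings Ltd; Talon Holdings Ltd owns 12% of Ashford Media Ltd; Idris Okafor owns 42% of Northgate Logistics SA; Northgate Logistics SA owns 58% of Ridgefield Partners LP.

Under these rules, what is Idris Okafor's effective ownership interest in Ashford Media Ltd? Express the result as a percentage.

By spousal attribution (R1), Idris Okafor is treated as also owning Owen Okafor's interest in Northgate Logistics SA, giving 42% + 38% = 80%.
Chain via Northgate Logistics SA → Ridgefield Partners LP → Ironwood Realty LP (R2): 80% × 58% × 79% × 49% = 17.96144% of Ashford Media Ltd.
Chain via Orion Industries Corp. → Brightpath Group plc → Talon Holdings Ltd (R2): 26% × 48% × 48% × 12% = 0.718848% of Ashford Media Ltd.
Aggregating (R3): 17.96144% + 0.718848% = 18.680288%.

18.680288%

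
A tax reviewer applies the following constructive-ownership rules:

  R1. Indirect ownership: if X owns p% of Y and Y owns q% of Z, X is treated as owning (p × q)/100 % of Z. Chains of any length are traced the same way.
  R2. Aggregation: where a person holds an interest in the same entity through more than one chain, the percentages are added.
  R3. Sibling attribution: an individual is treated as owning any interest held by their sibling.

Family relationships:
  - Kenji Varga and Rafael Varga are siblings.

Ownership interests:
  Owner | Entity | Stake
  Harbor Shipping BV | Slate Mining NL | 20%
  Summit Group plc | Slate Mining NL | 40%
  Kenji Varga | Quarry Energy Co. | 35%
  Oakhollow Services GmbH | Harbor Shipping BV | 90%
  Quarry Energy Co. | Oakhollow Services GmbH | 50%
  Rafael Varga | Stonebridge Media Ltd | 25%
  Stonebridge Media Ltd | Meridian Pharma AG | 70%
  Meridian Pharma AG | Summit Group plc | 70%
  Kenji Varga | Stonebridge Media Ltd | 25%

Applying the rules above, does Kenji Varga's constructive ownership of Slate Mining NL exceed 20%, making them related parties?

By sibling attribution (R3), Kenji Varga is treated as also owning Rafael Varga's interest in Stonebridge Media Ltd, giving 25% + 25% = 50%.
Chain via Quarry Energy Co. → Oakhollow Services GmbH → Harbor Shipping BV (R1): 35% × 50% × 90% × 20% = 3.15% of Slate Mining NL.
Chain via Stonebridge Media Ltd → Meridian Pharma AG → Summit Group plc (R1): 50% × 70% × 70% × 40% = 9.8% of Slate Mining NL.
Aggregating (R2): 3.15% + 9.8% = 12.95%.
12.95% does not exceed the 20% threshold, so Kenji is not a related party to Slate Mining NL.

No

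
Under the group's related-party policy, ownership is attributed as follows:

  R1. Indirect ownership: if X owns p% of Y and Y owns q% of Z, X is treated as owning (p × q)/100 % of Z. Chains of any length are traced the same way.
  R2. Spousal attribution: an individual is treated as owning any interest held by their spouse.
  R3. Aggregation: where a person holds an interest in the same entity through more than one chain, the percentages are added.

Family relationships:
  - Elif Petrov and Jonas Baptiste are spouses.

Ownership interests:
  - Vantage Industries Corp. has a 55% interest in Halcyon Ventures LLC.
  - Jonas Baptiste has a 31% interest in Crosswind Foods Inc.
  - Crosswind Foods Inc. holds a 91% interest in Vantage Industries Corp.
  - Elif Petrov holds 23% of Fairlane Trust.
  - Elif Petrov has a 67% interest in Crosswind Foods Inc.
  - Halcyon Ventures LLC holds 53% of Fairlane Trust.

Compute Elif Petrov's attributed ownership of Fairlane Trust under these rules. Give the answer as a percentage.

By spousal attribution (R2), Elif Petrov is treated as also owning Jonas Baptiste's interest in Crosswind Foods Inc, giving 67% + 31% = 98%.
Chain via Crosswind Foods Inc. → Vantage Industries Corp. → Halcyon Ventures LLC (R1): 98% × 91% × 55% × 53% = 25.99597% of Fairlane Trust.
Direct interest in Fairlane Trust: 23%.
Aggregating (R3): 25.99597% + 23% = 48.99597%.

48.99597%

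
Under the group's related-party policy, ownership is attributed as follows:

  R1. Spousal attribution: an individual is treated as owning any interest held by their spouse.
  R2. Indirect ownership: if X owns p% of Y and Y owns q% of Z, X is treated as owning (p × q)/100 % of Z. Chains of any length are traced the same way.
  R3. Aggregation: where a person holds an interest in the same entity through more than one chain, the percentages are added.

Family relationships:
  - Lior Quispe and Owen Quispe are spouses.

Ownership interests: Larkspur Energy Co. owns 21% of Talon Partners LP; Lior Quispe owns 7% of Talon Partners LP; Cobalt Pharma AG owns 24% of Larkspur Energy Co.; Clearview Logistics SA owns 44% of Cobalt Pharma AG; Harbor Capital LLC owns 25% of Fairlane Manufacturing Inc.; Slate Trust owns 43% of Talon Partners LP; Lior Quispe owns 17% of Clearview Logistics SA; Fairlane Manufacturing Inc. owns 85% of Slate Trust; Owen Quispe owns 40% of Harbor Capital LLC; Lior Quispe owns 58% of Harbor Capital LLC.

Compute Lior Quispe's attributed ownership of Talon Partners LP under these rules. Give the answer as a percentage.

By spousal attribution (R1), Lior Quispe is treated as also owning Owen Quispe's interest in Harbor Capital LLC, giving 58% + 40% = 98%.
Chain via Harbor Capital LLC → Fairlane Manufacturing Inc. → Slate Trust (R2): 98% × 25% × 85% × 43% = 8.95475% of Talon Partners LP.
Chain via Clearview Logistics SA → Cobalt Pharma AG → Larkspur Energy Co. (R2): 17% × 44% × 24% × 21% = 0.376992% of Talon Partners LP.
Direct interest in Talon Partners LP: 7%.
Aggregating (R3): 8.95475% + 0.376992% + 7% = 16.331742%.

16.331742%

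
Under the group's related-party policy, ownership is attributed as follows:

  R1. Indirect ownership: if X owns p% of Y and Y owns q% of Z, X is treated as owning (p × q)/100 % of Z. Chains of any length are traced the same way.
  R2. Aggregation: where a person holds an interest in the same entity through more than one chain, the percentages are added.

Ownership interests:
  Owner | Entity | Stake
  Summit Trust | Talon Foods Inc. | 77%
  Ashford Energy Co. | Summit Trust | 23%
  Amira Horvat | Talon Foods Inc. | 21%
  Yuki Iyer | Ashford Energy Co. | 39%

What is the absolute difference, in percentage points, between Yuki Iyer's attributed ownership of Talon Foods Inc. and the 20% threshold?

Chain via Ashford Energy Co. → Summit Trust (R1): 39% × 23% × 77% = 6.9069% of Talon Foods Inc.
6.9069% falls short of the 20% threshold by 13.0931 percentage points.

13.0931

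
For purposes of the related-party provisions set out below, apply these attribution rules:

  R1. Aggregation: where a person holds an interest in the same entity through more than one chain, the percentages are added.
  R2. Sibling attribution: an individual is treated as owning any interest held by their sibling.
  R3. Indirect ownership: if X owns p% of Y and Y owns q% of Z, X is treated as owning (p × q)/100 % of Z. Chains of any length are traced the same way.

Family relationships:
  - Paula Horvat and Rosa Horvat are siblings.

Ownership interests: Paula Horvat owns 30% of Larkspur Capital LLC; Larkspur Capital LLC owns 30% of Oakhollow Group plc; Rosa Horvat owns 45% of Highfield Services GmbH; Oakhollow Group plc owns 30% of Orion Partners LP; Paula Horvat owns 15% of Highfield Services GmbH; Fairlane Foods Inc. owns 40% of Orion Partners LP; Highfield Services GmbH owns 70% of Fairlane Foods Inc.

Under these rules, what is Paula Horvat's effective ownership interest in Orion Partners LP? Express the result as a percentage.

By sibling attribution (R2), Paula Horvat is treated as also owning Rosa Horvat's interest in Highfield Services GmbH, giving 15% + 45% = 60%.
Chain via Larkspur Capital LLC → Oakhollow Group plc (R3): 30% × 30% × 30% = 2.7% of Orion Partners LP.
Chain via Highfield Services GmbH → Fairlane Foods Inc. (R3): 60% × 70% × 40% = 16.8% of Orion Partners LP.
Aggregating (R1): 2.7% + 16.8% = 19.5%.

19.5%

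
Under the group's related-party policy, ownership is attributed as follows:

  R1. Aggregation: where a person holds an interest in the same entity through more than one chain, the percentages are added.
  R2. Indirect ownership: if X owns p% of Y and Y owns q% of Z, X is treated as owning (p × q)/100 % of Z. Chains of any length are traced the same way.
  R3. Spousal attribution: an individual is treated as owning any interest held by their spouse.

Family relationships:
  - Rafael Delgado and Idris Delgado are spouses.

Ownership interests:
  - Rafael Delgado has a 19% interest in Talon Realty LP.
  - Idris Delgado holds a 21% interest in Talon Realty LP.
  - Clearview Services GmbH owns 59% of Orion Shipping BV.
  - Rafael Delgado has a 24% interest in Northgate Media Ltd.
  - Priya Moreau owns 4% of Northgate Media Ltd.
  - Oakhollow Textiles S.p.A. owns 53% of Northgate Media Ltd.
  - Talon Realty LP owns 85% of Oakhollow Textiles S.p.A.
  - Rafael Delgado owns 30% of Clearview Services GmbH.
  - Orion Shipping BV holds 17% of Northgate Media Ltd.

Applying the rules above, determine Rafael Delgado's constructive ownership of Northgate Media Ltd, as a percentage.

45.029%

By spousal attribution (R3), Rafael Delgado is treated as also owning Idris Delgado's interest in Talon Realty LP, giving 19% + 21% = 40%.
Chain via Talon Realty LP → Oakhollow Textiles S.p.A. (R2): 40% × 85% × 53% = 18.02% of Northgate Media Ltd.
Chain via Clearview Services GmbH → Orion Shipping BV (R2): 30% × 59% × 17% = 3.009% of Northgate Media Ltd.
Direct interest in Northgate Media Ltd: 24%.
Aggregating (R1): 18.02% + 3.009% + 24% = 45.029%.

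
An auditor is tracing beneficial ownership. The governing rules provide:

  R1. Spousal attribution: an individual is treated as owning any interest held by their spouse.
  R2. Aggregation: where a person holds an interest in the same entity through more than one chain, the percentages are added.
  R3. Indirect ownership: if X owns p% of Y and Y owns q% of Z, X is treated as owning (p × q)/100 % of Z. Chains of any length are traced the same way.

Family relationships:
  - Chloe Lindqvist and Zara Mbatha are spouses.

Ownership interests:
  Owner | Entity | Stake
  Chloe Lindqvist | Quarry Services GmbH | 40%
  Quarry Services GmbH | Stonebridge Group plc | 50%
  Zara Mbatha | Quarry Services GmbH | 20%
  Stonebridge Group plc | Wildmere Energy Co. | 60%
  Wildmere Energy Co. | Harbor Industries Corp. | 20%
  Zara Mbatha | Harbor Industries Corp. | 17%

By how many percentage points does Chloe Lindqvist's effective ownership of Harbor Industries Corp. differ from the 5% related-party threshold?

15.6

By spousal attribution (R1), Chloe Lindqvist is treated as also owning Zara Mbatha's interest in Quarry Services GmbH, giving 40% + 20% = 60%.
By spousal attribution (R1), Chloe Lindqvist is treated as owning Zara Mbatha's 17% interest in Harbor Industries Corp.
Chain via Quarry Services GmbH → Stonebridge Group plc → Wildmere Energy Co. (R3): 60% × 50% × 60% × 20% = 3.6% of Harbor Industries Corp.
Direct interest in Harbor Industries Corp: 17%.
Aggregating (R2): 3.6% + 17% = 20.6%.
20.6% exceeds the 5% threshold by 15.6 percentage points.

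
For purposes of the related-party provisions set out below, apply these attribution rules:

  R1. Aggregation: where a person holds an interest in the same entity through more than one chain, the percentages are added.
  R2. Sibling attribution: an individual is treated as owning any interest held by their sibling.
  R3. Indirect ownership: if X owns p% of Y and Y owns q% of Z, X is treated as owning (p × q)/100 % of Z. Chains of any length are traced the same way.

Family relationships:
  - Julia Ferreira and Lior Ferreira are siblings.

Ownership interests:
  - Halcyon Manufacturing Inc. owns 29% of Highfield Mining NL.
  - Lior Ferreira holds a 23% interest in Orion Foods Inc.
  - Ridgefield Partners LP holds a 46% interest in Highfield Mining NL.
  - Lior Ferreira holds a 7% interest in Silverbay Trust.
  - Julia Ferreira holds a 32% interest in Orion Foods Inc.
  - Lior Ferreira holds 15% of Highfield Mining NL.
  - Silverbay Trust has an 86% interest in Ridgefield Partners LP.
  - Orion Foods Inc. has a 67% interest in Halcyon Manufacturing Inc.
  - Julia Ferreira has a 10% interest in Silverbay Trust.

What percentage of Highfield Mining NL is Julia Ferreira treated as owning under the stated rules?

32.4117%

By sibling attribution (R2), Julia Ferreira is treated as also owning Lior Ferreira's interest in Silverbay Trust, giving 10% + 7% = 17%.
By sibling attribution (R2), Julia Ferreira is treated as also owning Lior Ferreira's interest in Orion Foods Inc, giving 32% + 23% = 55%.
By sibling attribution (R2), Julia Ferreira is treated as owning Lior Ferreira's 15% interest in Highfield Mining NL.
Chain via Silverbay Trust → Ridgefield Partners LP (R3): 17% × 86% × 46% = 6.7252% of Highfield Mining NL.
Chain via Orion Foods Inc. → Halcyon Manufacturing Inc. (R3): 55% × 67% × 29% = 10.6865% of Highfield Mining NL.
Direct interest in Highfield Mining NL: 15%.
Aggregating (R1): 6.7252% + 10.6865% + 15% = 32.4117%.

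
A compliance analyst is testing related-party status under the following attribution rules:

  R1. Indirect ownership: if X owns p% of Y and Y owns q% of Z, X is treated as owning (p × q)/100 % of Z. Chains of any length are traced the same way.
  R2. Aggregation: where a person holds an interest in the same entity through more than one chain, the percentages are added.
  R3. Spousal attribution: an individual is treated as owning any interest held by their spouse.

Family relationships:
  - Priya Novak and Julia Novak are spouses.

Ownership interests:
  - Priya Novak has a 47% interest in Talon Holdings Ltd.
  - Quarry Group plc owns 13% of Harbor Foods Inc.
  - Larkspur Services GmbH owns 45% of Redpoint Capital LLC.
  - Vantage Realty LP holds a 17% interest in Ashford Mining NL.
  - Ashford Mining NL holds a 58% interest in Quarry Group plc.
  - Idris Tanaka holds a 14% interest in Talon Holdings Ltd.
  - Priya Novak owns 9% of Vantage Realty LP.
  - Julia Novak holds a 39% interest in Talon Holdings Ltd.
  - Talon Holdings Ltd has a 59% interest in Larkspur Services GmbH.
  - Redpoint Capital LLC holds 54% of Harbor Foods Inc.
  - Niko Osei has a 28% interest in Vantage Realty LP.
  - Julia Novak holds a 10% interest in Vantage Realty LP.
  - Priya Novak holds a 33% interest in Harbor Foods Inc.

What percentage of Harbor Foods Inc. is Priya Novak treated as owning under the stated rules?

By spousal attribution (R3), Priya Novak is treated as also owning Julia Novak's interest in Talon Holdings Ltd, giving 47% + 39% = 86%.
By spousal attribution (R3), Priya Novak is treated as also owning Julia Novak's interest in Vantage Realty LP, giving 9% + 10% = 19%.
Chain via Talon Holdings Ltd → Larkspur Services GmbH → Redpoint Capital LLC (R1): 86% × 59% × 45% × 54% = 12.32982% of Harbor Foods Inc.
Chain via Vantage Realty LP → Ashford Mining NL → Quarry Group plc (R1): 19% × 17% × 58% × 13% = 0.243542% of Harbor Foods Inc.
Direct interest in Harbor Foods Inc: 33%.
Aggregating (R2): 12.32982% + 0.243542% + 33% = 45.573362%.

45.573362%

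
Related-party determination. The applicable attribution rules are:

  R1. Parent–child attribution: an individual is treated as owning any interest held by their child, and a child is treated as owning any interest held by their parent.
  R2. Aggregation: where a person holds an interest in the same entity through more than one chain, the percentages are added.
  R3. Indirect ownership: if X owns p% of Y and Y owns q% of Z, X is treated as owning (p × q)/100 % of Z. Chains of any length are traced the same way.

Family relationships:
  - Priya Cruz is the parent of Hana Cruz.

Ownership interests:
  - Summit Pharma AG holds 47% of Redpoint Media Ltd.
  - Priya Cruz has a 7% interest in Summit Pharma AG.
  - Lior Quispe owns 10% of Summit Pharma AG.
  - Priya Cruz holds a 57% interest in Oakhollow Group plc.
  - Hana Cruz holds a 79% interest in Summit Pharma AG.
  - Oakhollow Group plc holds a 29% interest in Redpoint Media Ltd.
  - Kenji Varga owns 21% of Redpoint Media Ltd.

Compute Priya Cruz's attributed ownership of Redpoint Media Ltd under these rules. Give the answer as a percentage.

By parent–child attribution (R1), Priya Cruz is treated as also owning Hana Cruz's interest in Summit Pharma AG, giving 7% + 79% = 86%.
Chain via Summit Pharma AG (R3): 86% × 47% = 40.42% of Redpoint Media Ltd.
Chain via Oakhollow Group plc (R3): 57% × 29% = 16.53% of Redpoint Media Ltd.
Aggregating (R2): 40.42% + 16.53% = 56.95%.

56.95%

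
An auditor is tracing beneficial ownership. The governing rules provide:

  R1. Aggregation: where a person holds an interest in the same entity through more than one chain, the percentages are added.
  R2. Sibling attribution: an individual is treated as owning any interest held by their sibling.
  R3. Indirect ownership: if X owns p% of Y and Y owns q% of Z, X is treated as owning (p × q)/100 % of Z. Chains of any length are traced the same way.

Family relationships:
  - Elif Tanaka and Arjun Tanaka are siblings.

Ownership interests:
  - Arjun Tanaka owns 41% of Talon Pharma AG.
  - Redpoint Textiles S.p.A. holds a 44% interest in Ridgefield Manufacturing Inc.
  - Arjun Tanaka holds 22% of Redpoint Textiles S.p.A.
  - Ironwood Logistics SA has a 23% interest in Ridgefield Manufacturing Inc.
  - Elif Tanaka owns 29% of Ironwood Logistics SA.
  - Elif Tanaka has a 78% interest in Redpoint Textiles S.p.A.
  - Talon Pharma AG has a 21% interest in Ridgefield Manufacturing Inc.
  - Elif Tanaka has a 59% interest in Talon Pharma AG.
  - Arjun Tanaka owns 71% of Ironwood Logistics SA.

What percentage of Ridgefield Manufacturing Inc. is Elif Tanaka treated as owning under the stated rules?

By sibling attribution (R2), Elif Tanaka is treated as also owning Arjun Tanaka's interest in Talon Pharma AG, giving 59% + 41% = 100%.
By sibling attribution (R2), Elif Tanaka is treated as also owning Arjun Tanaka's interest in Ironwood Logistics SA, giving 29% + 71% = 100%.
By sibling attribution (R2), Elif Tanaka is treated as also owning Arjun Tanaka's interest in Redpoint Textiles S.p.A, giving 78% + 22% = 100%.
Chain via Talon Pharma AG (R3): 100% × 21% = 21% of Ridgefield Manufacturing Inc.
Chain via Ironwood Logistics SA (R3): 100% × 23% = 23% of Ridgefield Manufacturing Inc.
Chain via Redpoint Textiles S.p.A. (R3): 100% × 44% = 44% of Ridgefield Manufacturing Inc.
Aggregating (R1): 21% + 23% + 44% = 88%.

88%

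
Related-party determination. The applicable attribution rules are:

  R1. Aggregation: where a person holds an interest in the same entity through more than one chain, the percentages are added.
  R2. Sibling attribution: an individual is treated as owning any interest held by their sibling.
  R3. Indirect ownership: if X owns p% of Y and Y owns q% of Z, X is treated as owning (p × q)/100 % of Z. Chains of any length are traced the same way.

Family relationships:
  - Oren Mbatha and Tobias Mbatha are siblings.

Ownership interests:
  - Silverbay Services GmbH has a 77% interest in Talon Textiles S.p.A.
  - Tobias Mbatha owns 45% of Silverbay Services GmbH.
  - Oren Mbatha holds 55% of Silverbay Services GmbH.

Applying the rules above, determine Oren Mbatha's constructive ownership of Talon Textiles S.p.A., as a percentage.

77%

By sibling attribution (R2), Oren Mbatha is treated as also owning Tobias Mbatha's interest in Silverbay Services GmbH, giving 55% + 45% = 100%.
Chain via Silverbay Services GmbH (R3): 100% × 77% = 77% of Talon Textiles S.p.A.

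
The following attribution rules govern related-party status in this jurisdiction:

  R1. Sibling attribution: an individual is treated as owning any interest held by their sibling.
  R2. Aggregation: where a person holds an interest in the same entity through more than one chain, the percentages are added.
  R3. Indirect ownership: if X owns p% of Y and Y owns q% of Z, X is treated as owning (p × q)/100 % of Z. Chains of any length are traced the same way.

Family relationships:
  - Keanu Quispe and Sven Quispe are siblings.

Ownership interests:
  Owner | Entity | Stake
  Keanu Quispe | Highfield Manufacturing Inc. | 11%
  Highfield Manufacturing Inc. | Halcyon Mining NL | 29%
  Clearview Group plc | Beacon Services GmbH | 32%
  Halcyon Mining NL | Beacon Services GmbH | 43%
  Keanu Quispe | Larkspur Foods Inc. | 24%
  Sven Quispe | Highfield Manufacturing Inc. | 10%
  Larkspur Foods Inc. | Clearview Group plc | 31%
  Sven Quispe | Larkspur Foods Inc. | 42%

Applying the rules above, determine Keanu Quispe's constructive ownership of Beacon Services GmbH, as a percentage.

By sibling attribution (R1), Keanu Quispe is treated as also owning Sven Quispe's interest in Larkspur Foods Inc, giving 24% + 42% = 66%.
By sibling attribution (R1), Keanu Quispe is treated as also owning Sven Quispe's interest in Highfield Manufacturing Inc, giving 11% + 10% = 21%.
Chain via Larkspur Foods Inc. → Clearview Group plc (R3): 66% × 31% × 32% = 6.5472% of Beacon Services GmbH.
Chain via Highfield Manufacturing Inc. → Halcyon Mining NL (R3): 21% × 29% × 43% = 2.6187% of Beacon Services GmbH.
Aggregating (R2): 6.5472% + 2.6187% = 9.1659%.

9.1659%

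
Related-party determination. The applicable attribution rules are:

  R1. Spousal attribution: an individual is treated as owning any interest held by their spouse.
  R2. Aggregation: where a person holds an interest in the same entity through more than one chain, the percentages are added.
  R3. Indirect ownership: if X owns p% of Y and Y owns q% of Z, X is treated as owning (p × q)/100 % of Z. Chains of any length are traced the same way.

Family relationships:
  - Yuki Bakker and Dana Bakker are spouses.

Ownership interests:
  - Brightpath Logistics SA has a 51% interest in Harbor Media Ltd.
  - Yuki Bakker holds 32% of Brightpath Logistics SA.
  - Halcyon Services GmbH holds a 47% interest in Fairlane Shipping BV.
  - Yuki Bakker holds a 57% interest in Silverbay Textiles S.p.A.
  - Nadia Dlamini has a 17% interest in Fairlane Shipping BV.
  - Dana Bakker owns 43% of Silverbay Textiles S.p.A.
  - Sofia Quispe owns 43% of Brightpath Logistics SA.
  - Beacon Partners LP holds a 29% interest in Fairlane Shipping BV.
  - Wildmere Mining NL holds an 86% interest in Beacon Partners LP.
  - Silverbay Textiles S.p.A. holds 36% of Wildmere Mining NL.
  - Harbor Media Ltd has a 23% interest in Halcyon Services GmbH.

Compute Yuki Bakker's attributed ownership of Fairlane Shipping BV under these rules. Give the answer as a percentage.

10.742592%

By spousal attribution (R1), Yuki Bakker is treated as also owning Dana Bakker's interest in Silverbay Textiles S.p.A, giving 57% + 43% = 100%.
Chain via Silverbay Textiles S.p.A. → Wildmere Mining NL → Beacon Partners LP (R3): 100% × 36% × 86% × 29% = 8.9784% of Fairlane Shipping BV.
Chain via Brightpath Logistics SA → Harbor Media Ltd → Halcyon Services GmbH (R3): 32% × 51% × 23% × 47% = 1.764192% of Fairlane Shipping BV.
Aggregating (R2): 8.9784% + 1.764192% = 10.742592%.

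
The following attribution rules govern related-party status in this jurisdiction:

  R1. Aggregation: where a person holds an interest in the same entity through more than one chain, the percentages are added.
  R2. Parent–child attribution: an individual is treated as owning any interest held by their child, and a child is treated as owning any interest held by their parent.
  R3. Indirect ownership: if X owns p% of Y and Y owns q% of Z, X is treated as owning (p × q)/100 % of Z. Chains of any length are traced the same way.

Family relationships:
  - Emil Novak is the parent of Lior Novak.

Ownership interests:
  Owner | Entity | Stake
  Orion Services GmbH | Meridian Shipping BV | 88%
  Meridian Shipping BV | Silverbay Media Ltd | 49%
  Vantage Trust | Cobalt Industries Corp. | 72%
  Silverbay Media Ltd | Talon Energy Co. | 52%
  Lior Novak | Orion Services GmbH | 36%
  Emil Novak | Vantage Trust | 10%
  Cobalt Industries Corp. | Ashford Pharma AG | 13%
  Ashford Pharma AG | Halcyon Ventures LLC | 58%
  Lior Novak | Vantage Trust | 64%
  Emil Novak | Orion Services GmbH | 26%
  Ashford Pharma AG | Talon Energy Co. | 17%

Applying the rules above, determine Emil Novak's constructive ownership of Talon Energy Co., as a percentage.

By parent–child attribution (R2), Emil Novak is treated as also owning Lior Novak's interest in Orion Services GmbH, giving 26% + 36% = 62%.
By parent–child attribution (R2), Emil Novak is treated as also owning Lior Novak's interest in Vantage Trust, giving 10% + 64% = 74%.
Chain via Orion Services GmbH → Meridian Shipping BV → Silverbay Media Ltd (R3): 62% × 88% × 49% × 52% = 13.901888% of Talon Energy Co.
Chain via Vantage Trust → Cobalt Industries Corp. → Ashford Pharma AG (R3): 74% × 72% × 13% × 17% = 1.177488% of Talon Energy Co.
Aggregating (R1): 13.901888% + 1.177488% = 15.079376%.

15.079376%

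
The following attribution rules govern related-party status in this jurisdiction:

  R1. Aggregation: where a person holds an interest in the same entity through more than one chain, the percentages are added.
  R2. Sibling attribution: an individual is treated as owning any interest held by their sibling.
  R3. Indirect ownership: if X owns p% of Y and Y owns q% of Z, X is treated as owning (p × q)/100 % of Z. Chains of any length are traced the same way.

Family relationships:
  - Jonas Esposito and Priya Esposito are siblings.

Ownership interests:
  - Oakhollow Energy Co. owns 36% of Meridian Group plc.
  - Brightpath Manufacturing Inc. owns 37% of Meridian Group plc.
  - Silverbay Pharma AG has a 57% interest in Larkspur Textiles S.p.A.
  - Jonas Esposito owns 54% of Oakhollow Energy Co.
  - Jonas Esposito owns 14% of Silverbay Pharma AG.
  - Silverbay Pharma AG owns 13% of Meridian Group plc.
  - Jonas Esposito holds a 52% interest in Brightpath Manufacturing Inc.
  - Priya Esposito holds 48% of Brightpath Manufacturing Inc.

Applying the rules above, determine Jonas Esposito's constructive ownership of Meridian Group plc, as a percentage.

58.26%

By sibling attribution (R2), Jonas Esposito is treated as also owning Priya Esposito's interest in Brightpath Manufacturing Inc, giving 52% + 48% = 100%.
Chain via Brightpath Manufacturing Inc. (R3): 100% × 37% = 37% of Meridian Group plc.
Chain via Oakhollow Energy Co. (R3): 54% × 36% = 19.44% of Meridian Group plc.
Chain via Silverbay Pharma AG (R3): 14% × 13% = 1.82% of Meridian Group plc.
Aggregating (R1): 37% + 19.44% + 1.82% = 58.26%.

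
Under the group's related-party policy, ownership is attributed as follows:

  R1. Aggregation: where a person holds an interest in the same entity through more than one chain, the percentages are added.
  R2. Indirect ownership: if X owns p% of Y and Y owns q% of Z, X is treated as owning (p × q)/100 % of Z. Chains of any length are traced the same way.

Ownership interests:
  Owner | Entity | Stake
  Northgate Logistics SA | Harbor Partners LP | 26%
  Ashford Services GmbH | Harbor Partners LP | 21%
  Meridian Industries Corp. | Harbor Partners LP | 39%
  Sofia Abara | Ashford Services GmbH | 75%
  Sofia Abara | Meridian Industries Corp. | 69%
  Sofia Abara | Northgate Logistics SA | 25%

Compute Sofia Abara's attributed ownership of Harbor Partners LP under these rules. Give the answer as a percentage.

49.16%

Chain via Meridian Industries Corp. (R2): 69% × 39% = 26.91% of Harbor Partners LP.
Chain via Northgate Logistics SA (R2): 25% × 26% = 6.5% of Harbor Partners LP.
Chain via Ashford Services GmbH (R2): 75% × 21% = 15.75% of Harbor Partners LP.
Aggregating (R1): 26.91% + 6.5% + 15.75% = 49.16%.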